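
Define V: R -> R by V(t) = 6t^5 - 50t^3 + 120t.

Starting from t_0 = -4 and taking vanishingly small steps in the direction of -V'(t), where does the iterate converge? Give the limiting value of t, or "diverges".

diverges

V'(t) = 30(t - 2)(t - 1)(t + 1)(t + 2), so V'(-4) = 5400.
Gradient descent moves in the -V' direction, i.e. t is decreasing.
There is no critical point below t=-4, and V' keeps the same sign, so the iterate runs off to −∞.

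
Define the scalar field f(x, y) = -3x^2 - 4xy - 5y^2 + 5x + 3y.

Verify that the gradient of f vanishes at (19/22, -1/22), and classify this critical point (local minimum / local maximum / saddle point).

local maximum

∇f = (-6x - 4y + 5, -4x - 10y + 3); substituting (19/22, -1/22) gives ∇f = (0, 0), so (19/22, -1/22) is indeed a critical point.
The Hessian of f is constant: H = [[-6, -4], [-4, -10]].
det(H) = (-6)·(-10) − (-4)² = 44.
det(H) > 0 and tr(H) = -16 < 0, so H is negative definite and the point is a local maximum.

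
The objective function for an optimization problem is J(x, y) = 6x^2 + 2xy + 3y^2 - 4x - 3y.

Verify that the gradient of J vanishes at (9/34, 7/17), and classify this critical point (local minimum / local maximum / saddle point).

local minimum

∇J = (12x + 2y - 4, 2x + 6y - 3); substituting (9/34, 7/17) gives ∇J = (0, 0), so (9/34, 7/17) is indeed a critical point.
The Hessian of J is constant: H = [[12, 2], [2, 6]].
det(H) = 12·6 − 2² = 68.
det(H) > 0 and tr(H) = 18 > 0, so H is positive definite and the point is a local minimum.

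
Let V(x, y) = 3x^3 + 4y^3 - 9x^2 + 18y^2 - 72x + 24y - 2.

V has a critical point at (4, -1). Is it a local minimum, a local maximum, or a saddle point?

local minimum

The mixed partial ∂²V/∂x∂y is 0, so the Hessian at any point is diag(V_xx, V_yy) = diag(18(x - 1), 12(2y + 3)).
At (4, -1): H = diag(54, 12).
Both eigenvalues are positive, so H is positive definite: a local minimum.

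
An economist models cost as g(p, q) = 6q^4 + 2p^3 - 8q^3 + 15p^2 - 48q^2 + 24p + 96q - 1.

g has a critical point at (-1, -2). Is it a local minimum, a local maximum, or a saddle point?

The mixed partial ∂²g/∂p∂q is 0, so the Hessian at any point is diag(g_pp, g_qq) = diag(6(2p + 5), 24(3q^2 - 2q - 4)).
At (-1, -2): H = diag(18, 288).
Both eigenvalues are positive, so H is positive definite: a local minimum.

local minimum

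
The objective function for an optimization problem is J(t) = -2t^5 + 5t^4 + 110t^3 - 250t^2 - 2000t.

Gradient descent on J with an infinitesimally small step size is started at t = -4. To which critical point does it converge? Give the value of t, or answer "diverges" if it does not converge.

J'(t) = -10(t - 5)(t - 4)(t + 2)(t + 5), so J'(-4) = 1440.
Gradient descent moves in the -J' direction, i.e. t is decreasing.
The nearest critical point in that direction is t = -5, where J'' = 2700 > 0 (a local minimum). The iterate converges there.

-5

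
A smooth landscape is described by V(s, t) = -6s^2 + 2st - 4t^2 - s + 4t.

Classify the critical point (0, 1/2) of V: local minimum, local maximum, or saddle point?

The Hessian of V is constant: H = [[-12, 2], [2, -8]].
det(H) = (-12)·(-8) − 2² = 92.
det(H) > 0 and tr(H) = -20 < 0, so H is negative definite and the point is a local maximum.

local maximum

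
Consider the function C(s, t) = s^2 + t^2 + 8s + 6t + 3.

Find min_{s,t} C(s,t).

C(s,t) separates as P(s) + Q(t) + 3, so its minimum is min P + min Q + 3.
P'(s) = 2s + 8 vanishes at s ∈ {-4}; Q'(t) = 2(t + 3) vanishes at t ∈ {-3}.
Local minima of P (where P''>0): P(-4)=-16. Local minima of Q: Q(-3)=-9.
So the global minimum of C is P(-4) + Q(-3) + 3 = -16 − 9 + 3 = -22, attained at (-4, -3).

-22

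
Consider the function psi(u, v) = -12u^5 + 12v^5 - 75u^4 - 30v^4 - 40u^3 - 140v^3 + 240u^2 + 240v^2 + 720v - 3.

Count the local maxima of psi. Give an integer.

psi separates as a function of u plus a function of v, so ∇psi=0 decouples.
∂psi/∂u = -60u(u - 1)(u + 2)(u + 4) = 0 at u ∈ {-4, -2, 0, 1}; ∂psi/∂v = 60(v - 3)(v - 2)(v + 1)(v + 2) = 0 at v ∈ {-2, -1, 2, 3}.
The Hessian is diagonal: diag(psi_uu, psi_vv). Second derivatives: psi_uu(-4)=2400, psi_uu(-2)=-720, psi_uu(0)=480, psi_uu(1)=-900; psi_vv(-2)=-1200, psi_vv(-1)=720, psi_vv(2)=-720, psi_vv(3)=1200.
Local maxima occur where both diagonal entries negative: (-2, -2), (-2, 2), (1, -2), (1, 2). Count: 4.

4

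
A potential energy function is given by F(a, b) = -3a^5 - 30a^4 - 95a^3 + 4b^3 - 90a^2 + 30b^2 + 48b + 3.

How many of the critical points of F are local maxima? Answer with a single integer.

2

F separates as a function of a plus a function of b, so ∇F=0 decouples.
∂F/∂a = -15a(a + 1)(a + 3)(a + 4) = 0 at a ∈ {-4, -3, -1, 0}; ∂F/∂b = 12(b + 1)(b + 4) = 0 at b ∈ {-4, -1}.
The Hessian is diagonal: diag(F_aa, F_bb). Second derivatives: F_aa(-4)=180, F_aa(-3)=-90, F_aa(-1)=90, F_aa(0)=-180; F_bb(-4)=-36, F_bb(-1)=36.
Local maxima occur where both diagonal entries negative: (-3, -4), (0, -4). Count: 2.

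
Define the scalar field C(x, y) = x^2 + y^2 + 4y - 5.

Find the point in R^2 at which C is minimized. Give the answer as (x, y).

(0, -2)

C(x,y) separates as P(x) + Q(y) − 5, so its minimum is min P + min Q − 5.
P'(x) = 2x vanishes at x ∈ {0}; Q'(y) = 2y + 4 vanishes at y ∈ {-2}.
Local minima of P (where P''>0): P(0)=0. Local minima of Q: Q(-2)=-4.
So the global minimum of C is P(0) + Q(-2) − 5 = 0 − 4 − 5 = -9, attained at (0, -2).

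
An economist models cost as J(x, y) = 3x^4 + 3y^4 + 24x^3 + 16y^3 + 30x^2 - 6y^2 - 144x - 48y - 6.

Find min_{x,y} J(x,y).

J(x,y) separates as P(x) + Q(y) − 6, so its minimum is min P + min Q − 6.
P'(x) = 12(x - 1)(x + 3)(x + 4) vanishes at x ∈ {-4, -3, 1}; Q'(y) = 12(y - 1)(y + 1)(y + 4) vanishes at y ∈ {-4, -1, 1}.
Local minima of P (where P''>0): P(-4)=288, P(1)=-87. Local minima of Q: Q(-4)=-160, Q(1)=-35.
So the global minimum of J is P(1) + Q(-4) − 6 = -87 − 160 − 6 = -253, attained at (1, -4).

-253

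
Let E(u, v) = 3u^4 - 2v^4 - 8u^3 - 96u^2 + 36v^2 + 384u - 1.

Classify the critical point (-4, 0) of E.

The mixed partial ∂²E/∂u∂v is 0, so the Hessian at any point is diag(E_uu, E_vv) = diag(12(3u^2 - 4u - 16), 24(-v^2 + 3)).
At (-4, 0): H = diag(576, 72).
Both eigenvalues are positive, so H is positive definite: a local minimum.

local minimum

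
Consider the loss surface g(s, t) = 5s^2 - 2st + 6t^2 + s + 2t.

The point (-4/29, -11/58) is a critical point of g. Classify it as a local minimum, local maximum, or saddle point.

local minimum

The Hessian of g is constant: H = [[10, -2], [-2, 12]].
det(H) = 10·12 − (-2)² = 116.
det(H) > 0 and tr(H) = 22 > 0, so H is positive definite and the point is a local minimum.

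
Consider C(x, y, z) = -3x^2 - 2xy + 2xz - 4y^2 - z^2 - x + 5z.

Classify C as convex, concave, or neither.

C is quadratic, so its Hessian is the constant matrix H = [[-6, -2, 2], [-2, -8, 0], [2, 0, -2]].
Leading principal minors: -6, 44, -56.
Signs alternate −, +, − ⇒ H ≺ 0 ⇒ concave.

concave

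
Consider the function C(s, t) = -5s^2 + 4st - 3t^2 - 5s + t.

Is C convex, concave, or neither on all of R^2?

C is quadratic, so its Hessian is the constant matrix H = [[-10, 4], [4, -6]].
det(H) = 44, tr(H) = -16.
det(H) > 0 and tr(H) < 0, so H is negative definite everywhere: concave.

concave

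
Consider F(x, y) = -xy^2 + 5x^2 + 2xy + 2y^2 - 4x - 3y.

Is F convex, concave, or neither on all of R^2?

neither

The term -xy^2 is cubic, so the Hessian is not constant.
∂²F/∂y² = -2x + 4, which takes both signs as x varies (negative for sufficiently large x). A diagonal entry of the Hessian changing sign means the Hessian is neither positive- nor negative-semidefinite on all of R^2.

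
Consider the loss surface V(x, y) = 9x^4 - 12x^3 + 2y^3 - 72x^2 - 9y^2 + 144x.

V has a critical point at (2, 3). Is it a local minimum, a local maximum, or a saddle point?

The mixed partial ∂²V/∂x∂y is 0, so the Hessian at any point is diag(V_xx, V_yy) = diag(36(3x^2 - 2x - 4), 6(2y - 3)).
At (2, 3): H = diag(144, 18).
Both eigenvalues are positive, so H is positive definite: a local minimum.

local minimum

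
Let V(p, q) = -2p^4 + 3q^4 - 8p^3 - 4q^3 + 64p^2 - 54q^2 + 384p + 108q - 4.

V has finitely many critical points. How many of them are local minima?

V separates as a function of p plus a function of q, so ∇V=0 decouples.
∂V/∂p = -8(p - 4)(p + 3)(p + 4) = 0 at p ∈ {-4, -3, 4}; ∂V/∂q = 12(q - 3)(q - 1)(q + 3) = 0 at q ∈ {-3, 1, 3}.
The Hessian is diagonal: diag(V_pp, V_qq). Second derivatives: V_pp(-4)=-64, V_pp(-3)=56, V_pp(4)=-448; V_qq(-3)=288, V_qq(1)=-96, V_qq(3)=144.
Local minima occur where both diagonal entries positive: (-3, -3), (-3, 3). Count: 2.

2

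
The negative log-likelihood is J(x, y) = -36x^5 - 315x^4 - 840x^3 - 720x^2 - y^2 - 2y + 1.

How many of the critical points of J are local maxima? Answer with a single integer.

J separates as a function of x plus a function of y, so ∇J=0 decouples.
∂J/∂x = -180x(x + 1)(x + 2)(x + 4) = 0 at x ∈ {-4, -2, -1, 0}; ∂J/∂y = -2(y + 1) = 0 at y ∈ {-1}.
The Hessian is diagonal: diag(J_xx, J_yy). Second derivatives: J_xx(-4)=4320, J_xx(-2)=-720, J_xx(-1)=540, J_xx(0)=-1440; J_yy(-1)=-2.
Local maxima occur where both diagonal entries negative: (-2, -1), (0, -1). Count: 2.

2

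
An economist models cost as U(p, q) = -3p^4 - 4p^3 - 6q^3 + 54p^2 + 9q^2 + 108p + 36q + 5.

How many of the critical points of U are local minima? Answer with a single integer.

1

U separates as a function of p plus a function of q, so ∇U=0 decouples.
∂U/∂p = -12(p - 3)(p + 1)(p + 3) = 0 at p ∈ {-3, -1, 3}; ∂U/∂q = -18(q - 2)(q + 1) = 0 at q ∈ {-1, 2}.
The Hessian is diagonal: diag(U_pp, U_qq). Second derivatives: U_pp(-3)=-144, U_pp(-1)=96, U_pp(3)=-288; U_qq(-1)=54, U_qq(2)=-54.
Local minima occur where both diagonal entries positive: (-1, -1). Count: 1.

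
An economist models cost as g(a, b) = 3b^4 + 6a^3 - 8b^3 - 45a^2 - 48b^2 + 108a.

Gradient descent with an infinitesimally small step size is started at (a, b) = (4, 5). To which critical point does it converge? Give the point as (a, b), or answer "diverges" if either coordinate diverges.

(3, 4)

g is separable, so gradient descent decouples: a follows -∂g/∂a, b follows -∂g/∂b.
∂g/∂a = 18(a - 3)(a - 2); at a=4 this is 36, so a decreases.
∂g/∂b = 12b(b - 4)(b + 2); at b=5 this is 420, so b decreases.
a converges to its nearest critical value 3 (a local min of the a-part); b converges to 4. The iterate converges to (3, 4).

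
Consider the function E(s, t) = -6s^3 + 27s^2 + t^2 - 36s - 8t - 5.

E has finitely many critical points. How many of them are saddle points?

E separates as a function of s plus a function of t, so ∇E=0 decouples.
∂E/∂s = -18(s - 2)(s - 1) = 0 at s ∈ {1, 2}; ∂E/∂t = 2(t - 4) = 0 at t ∈ {4}.
The Hessian is diagonal: diag(E_ss, E_tt). Second derivatives: E_ss(1)=18, E_ss(2)=-18; E_tt(4)=2.
Saddle points occur where the two diagonal entries have opposite signs: (2, 4). Count: 1.

1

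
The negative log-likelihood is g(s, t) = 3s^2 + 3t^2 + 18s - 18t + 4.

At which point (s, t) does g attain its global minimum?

(-3, 3)

g(s,t) separates as P(s) + Q(t) + 4, so its minimum is min P + min Q + 4.
P'(s) = 6s + 18 vanishes at s ∈ {-3}; Q'(t) = 6(t - 3) vanishes at t ∈ {3}.
Local minima of P (where P''>0): P(-3)=-27. Local minima of Q: Q(3)=-27.
So the global minimum of g is P(-3) + Q(3) + 4 = -27 − 27 + 4 = -50, attained at (-3, 3).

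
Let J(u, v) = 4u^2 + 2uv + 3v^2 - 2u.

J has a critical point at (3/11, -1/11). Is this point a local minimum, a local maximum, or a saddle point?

The Hessian of J is constant: H = [[8, 2], [2, 6]].
det(H) = 8·6 − 2² = 44.
det(H) > 0 and tr(H) = 14 > 0, so H is positive definite and the point is a local minimum.

local minimum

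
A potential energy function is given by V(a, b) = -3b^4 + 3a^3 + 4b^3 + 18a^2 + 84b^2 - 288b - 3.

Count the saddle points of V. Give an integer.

V separates as a function of a plus a function of b, so ∇V=0 decouples.
∂V/∂a = 9a(a + 4) = 0 at a ∈ {-4, 0}; ∂V/∂b = -12(b - 3)(b - 2)(b + 4) = 0 at b ∈ {-4, 2, 3}.
The Hessian is diagonal: diag(V_aa, V_bb). Second derivatives: V_aa(-4)=-36, V_aa(0)=36; V_bb(-4)=-504, V_bb(2)=72, V_bb(3)=-84.
Saddle points occur where the two diagonal entries have opposite signs: (-4, 2), (0, -4), (0, 3). Count: 3.

3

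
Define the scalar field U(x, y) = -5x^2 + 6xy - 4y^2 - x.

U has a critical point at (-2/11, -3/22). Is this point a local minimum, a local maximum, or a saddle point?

The Hessian of U is constant: H = [[-10, 6], [6, -8]].
det(H) = (-10)·(-8) − 6² = 44.
det(H) > 0 and tr(H) = -18 < 0, so H is negative definite and the point is a local maximum.

local maximum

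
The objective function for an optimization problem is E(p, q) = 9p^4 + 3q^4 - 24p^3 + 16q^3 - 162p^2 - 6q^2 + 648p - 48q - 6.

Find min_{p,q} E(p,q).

-2191

E(p,q) separates as A(p) + B(q) − 6, so its minimum is min A + min B − 6.
A'(p) = 36(p - 3)(p - 2)(p + 3) vanishes at p ∈ {-3, 2, 3}; B'(q) = 12(q - 1)(q + 1)(q + 4) vanishes at q ∈ {-4, -1, 1}.
Local minima of A (where A''>0): A(-3)=-2025, A(3)=567. Local minima of B: B(-4)=-160, B(1)=-35.
So the global minimum of E is A(-3) + B(-4) − 6 = -2025 − 160 − 6 = -2191, attained at (-3, -4).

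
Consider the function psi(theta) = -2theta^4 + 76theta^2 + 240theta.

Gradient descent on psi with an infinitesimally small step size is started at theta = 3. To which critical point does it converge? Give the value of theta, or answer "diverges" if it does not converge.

-2

psi'(theta) = -8(theta - 5)(theta + 2)(theta + 3), so psi'(3) = 480.
Gradient descent moves in the -psi' direction, i.e. theta is decreasing.
The nearest critical point in that direction is theta = -2, where psi'' = 56 > 0 (a local minimum). The iterate converges there.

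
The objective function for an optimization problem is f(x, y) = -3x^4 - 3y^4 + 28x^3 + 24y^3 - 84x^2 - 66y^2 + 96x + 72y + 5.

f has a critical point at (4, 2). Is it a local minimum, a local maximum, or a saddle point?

The mixed partial ∂²f/∂x∂y is 0, so the Hessian at any point is diag(f_xx, f_yy) = diag(12(-3x^2 + 14x - 14), 12(-3y^2 + 12y - 11)).
At (4, 2): H = diag(-72, 12).
The eigenvalues have opposite signs, so H is indefinite: a saddle point.

saddle point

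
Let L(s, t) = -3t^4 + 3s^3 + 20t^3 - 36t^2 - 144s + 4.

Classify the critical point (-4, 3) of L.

The mixed partial ∂²L/∂s∂t is 0, so the Hessian at any point is diag(L_ss, L_tt) = diag(18s, 12(-3t^2 + 10t - 6)).
At (-4, 3): H = diag(-72, -36).
Both eigenvalues are negative, so H is negative definite: a local maximum.

local maximum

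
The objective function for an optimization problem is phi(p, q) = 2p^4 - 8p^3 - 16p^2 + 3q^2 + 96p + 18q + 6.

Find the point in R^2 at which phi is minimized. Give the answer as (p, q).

(-2, -3)

phi(p,q) separates as A(p) + B(q) + 6, so its minimum is min A + min B + 6.
A'(p) = 8(p - 3)(p - 2)(p + 2) vanishes at p ∈ {-2, 2, 3}; B'(q) = 6q + 18 vanishes at q ∈ {-3}.
Local minima of A (where A''>0): A(-2)=-160, A(3)=90. Local minima of B: B(-3)=-27.
So the global minimum of phi is A(-2) + B(-3) + 6 = -160 − 27 + 6 = -181, attained at (-2, -3).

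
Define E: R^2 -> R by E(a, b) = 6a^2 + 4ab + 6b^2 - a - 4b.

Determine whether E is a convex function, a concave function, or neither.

E is quadratic, so its Hessian is the constant matrix H = [[12, 4], [4, 12]].
det(H) = 128, tr(H) = 24.
det(H) > 0 and tr(H) > 0, so H is positive definite everywhere: convex.

convex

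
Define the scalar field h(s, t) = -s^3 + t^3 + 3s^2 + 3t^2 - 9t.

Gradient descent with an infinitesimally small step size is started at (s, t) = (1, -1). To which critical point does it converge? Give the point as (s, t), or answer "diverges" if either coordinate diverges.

h is separable, so gradient descent decouples: s follows -∂h/∂s, t follows -∂h/∂t.
∂h/∂s = -3s(s - 2); at s=1 this is 3, so s decreases.
∂h/∂t = 3(t - 1)(t + 3); at t=-1 this is -12, so t increases.
s converges to its nearest critical value 0 (a local min of the s-part); t converges to 1. The iterate converges to (0, 1).

(0, 1)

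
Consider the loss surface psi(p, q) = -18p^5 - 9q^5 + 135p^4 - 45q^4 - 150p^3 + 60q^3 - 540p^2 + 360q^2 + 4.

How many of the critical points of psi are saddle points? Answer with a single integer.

psi separates as a function of p plus a function of q, so ∇psi=0 decouples.
∂psi/∂p = -90p(p - 4)(p - 3)(p + 1) = 0 at p ∈ {-1, 0, 3, 4}; ∂psi/∂q = -45q(q - 2)(q + 2)(q + 4) = 0 at q ∈ {-4, -2, 0, 2}.
The Hessian is diagonal: diag(psi_pp, psi_qq). Second derivatives: psi_pp(-1)=1800, psi_pp(0)=-1080, psi_pp(3)=1080, psi_pp(4)=-1800; psi_qq(-4)=2160, psi_qq(-2)=-720, psi_qq(0)=720, psi_qq(2)=-2160.
Saddle points occur where the two diagonal entries have opposite signs: (-1, -2), (-1, 2), (0, -4), (0, 0), (3, -2), (3, 2), (4, -4), (4, 0). Count: 8.

8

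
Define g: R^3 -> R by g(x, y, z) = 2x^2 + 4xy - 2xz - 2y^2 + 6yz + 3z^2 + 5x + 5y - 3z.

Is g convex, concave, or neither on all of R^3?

g is quadratic, so its Hessian is the constant matrix H = [[4, 4, -2], [4, -4, 6], [-2, 6, 6]].
Leading principal minors: 4, -32, -416.
Neither pattern holds ⇒ H is indefinite ⇒ neither convex nor concave.

neither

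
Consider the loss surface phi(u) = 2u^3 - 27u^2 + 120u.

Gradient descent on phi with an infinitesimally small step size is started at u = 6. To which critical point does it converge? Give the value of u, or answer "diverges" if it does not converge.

5

phi'(u) = 6(u - 5)(u - 4), so phi'(6) = 12.
Gradient descent moves in the -phi' direction, i.e. u is decreasing.
The nearest critical point in that direction is u = 5, where phi'' = 6 > 0 (a local minimum). The iterate converges there.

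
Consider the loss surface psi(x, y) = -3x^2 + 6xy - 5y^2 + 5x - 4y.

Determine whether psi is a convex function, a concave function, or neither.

concave

psi is quadratic, so its Hessian is the constant matrix H = [[-6, 6], [6, -10]].
det(H) = 24, tr(H) = -16.
det(H) > 0 and tr(H) < 0, so H is negative definite everywhere: concave.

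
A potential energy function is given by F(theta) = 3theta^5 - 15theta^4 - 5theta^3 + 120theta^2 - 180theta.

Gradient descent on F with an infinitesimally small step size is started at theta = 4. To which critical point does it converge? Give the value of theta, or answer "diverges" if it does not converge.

F'(theta) = 15(theta - 3)(theta - 2)(theta - 1)(theta + 2), so F'(4) = 540.
Gradient descent moves in the -F' direction, i.e. theta is decreasing.
The nearest critical point in that direction is theta = 3, where F'' = 150 > 0 (a local minimum). The iterate converges there.

3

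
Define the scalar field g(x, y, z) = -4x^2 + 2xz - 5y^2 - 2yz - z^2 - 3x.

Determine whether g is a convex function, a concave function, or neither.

concave

g is quadratic, so its Hessian is the constant matrix H = [[-8, 0, 2], [0, -10, -2], [2, -2, -2]].
Leading principal minors: -8, 80, -88.
Signs alternate −, +, − ⇒ H ≺ 0 ⇒ concave.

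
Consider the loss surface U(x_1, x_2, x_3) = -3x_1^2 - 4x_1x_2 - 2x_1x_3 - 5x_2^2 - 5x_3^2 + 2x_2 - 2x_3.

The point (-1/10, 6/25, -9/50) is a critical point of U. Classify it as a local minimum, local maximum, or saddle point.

local maximum

The Hessian is constant: H = [[-6, -4, -2], [-4, -10, 0], [-2, 0, -10]].
Leading principal minors: Δ₁ = -6, Δ₂ = 44, Δ₃ = -400.
The minors alternate sign starting negative (−, +, −), so H is negative definite: a local maximum.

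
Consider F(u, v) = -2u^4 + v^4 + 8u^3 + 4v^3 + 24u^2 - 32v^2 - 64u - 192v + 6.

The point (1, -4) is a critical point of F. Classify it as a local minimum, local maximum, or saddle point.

local minimum

The mixed partial ∂²F/∂u∂v is 0, so the Hessian at any point is diag(F_uu, F_vv) = diag(24(-u^2 + 2u + 2), 4(3v^2 + 6v - 16)).
At (1, -4): H = diag(72, 32).
Both eigenvalues are positive, so H is positive definite: a local minimum.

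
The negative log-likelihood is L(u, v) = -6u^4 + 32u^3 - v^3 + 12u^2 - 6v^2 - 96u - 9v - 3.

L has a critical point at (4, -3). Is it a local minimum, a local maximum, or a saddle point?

saddle point

The mixed partial ∂²L/∂u∂v is 0, so the Hessian at any point is diag(L_uu, L_vv) = diag(24(-3u^2 + 8u + 1), -6(v + 2)).
At (4, -3): H = diag(-360, 6).
The eigenvalues have opposite signs, so H is indefinite: a saddle point.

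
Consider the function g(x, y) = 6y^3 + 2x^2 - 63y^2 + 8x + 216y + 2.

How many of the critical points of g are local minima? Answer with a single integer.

g separates as a function of x plus a function of y, so ∇g=0 decouples.
∂g/∂x = 4(x + 2) = 0 at x ∈ {-2}; ∂g/∂y = 18(y - 4)(y - 3) = 0 at y ∈ {3, 4}.
The Hessian is diagonal: diag(g_xx, g_yy). Second derivatives: g_xx(-2)=4; g_yy(3)=-18, g_yy(4)=18.
Local minima occur where both diagonal entries positive: (-2, 4). Count: 1.

1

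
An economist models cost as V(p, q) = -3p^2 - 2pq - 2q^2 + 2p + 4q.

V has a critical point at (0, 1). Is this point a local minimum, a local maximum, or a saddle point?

The Hessian of V is constant: H = [[-6, -2], [-2, -4]].
det(H) = (-6)·(-4) − (-2)² = 20.
det(H) > 0 and tr(H) = -10 < 0, so H is negative definite and the point is a local maximum.

local maximum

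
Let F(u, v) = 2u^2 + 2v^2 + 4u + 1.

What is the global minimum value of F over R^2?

-1

F(u,v) separates as P(u) + Q(v) + 1, so its minimum is min P + min Q + 1.
P'(u) = 4u + 4 vanishes at u ∈ {-1}; Q'(v) = 4v vanishes at v ∈ {0}.
Local minima of P (where P''>0): P(-1)=-2. Local minima of Q: Q(0)=0.
So the global minimum of F is P(-1) + Q(0) + 1 = -2 + 0 + 1 = -1, attained at (-1, 0).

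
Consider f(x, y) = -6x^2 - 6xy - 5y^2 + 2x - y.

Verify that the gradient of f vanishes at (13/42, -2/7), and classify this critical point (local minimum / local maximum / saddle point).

local maximum

∇f = (-12x - 6y + 2, -6x - 10y - 1); substituting (13/42, -2/7) gives ∇f = (0, 0), so (13/42, -2/7) is indeed a critical point.
The Hessian of f is constant: H = [[-12, -6], [-6, -10]].
det(H) = (-12)·(-10) − (-6)² = 84.
det(H) > 0 and tr(H) = -22 < 0, so H is negative definite and the point is a local maximum.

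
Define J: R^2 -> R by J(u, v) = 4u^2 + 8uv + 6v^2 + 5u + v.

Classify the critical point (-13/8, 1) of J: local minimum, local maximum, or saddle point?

local minimum

The Hessian of J is constant: H = [[8, 8], [8, 12]].
det(H) = 8·12 − 8² = 32.
det(H) > 0 and tr(H) = 20 > 0, so H is positive definite and the point is a local minimum.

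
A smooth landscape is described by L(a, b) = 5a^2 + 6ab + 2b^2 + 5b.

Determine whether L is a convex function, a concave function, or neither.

L is quadratic, so its Hessian is the constant matrix H = [[10, 6], [6, 4]].
det(H) = 4, tr(H) = 14.
det(H) > 0 and tr(H) > 0, so H is positive definite everywhere: convex.

convex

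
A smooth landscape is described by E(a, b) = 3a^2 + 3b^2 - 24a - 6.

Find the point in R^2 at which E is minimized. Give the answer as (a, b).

E(a,b) separates as P(a) + Q(b) − 6, so its minimum is min P + min Q − 6.
P'(a) = 6a - 24 vanishes at a ∈ {4}; Q'(b) = 6b vanishes at b ∈ {0}.
Local minima of P (where P''>0): P(4)=-48. Local minima of Q: Q(0)=0.
So the global minimum of E is P(4) + Q(0) − 6 = -48 + 0 − 6 = -54, attained at (4, 0).

(4, 0)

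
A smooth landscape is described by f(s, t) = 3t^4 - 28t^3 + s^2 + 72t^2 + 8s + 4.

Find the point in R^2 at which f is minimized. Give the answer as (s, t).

(-4, 0)

f(s,t) separates as P(s) + Q(t) + 4, so its minimum is min P + min Q + 4.
P'(s) = 2s + 8 vanishes at s ∈ {-4}; Q'(t) = 12t(t - 4)(t - 3) vanishes at t ∈ {0, 3, 4}.
Local minima of P (where P''>0): P(-4)=-16. Local minima of Q: Q(0)=0, Q(4)=128.
So the global minimum of f is P(-4) + Q(0) + 4 = -16 + 0 + 4 = -12, attained at (-4, 0).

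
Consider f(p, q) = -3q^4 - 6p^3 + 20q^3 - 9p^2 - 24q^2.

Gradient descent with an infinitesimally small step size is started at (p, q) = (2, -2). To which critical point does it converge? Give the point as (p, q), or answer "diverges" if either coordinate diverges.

f is separable, so gradient descent decouples: p follows -∂f/∂p, q follows -∂f/∂q.
∂f/∂p = -18p(p + 1); at p=2 this is -108, so p increases.
∂f/∂q = -12q(q - 4)(q - 1); at q=-2 this is 432, so q decreases.
The p-coordinate has no critical point in that direction and runs off to infinity.

diverges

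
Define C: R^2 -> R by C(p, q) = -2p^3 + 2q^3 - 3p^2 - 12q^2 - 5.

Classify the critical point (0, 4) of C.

The mixed partial ∂²C/∂p∂q is 0, so the Hessian at any point is diag(C_pp, C_qq) = diag(-6(2p + 1), 12(q - 2)).
At (0, 4): H = diag(-6, 24).
The eigenvalues have opposite signs, so H is indefinite: a saddle point.

saddle point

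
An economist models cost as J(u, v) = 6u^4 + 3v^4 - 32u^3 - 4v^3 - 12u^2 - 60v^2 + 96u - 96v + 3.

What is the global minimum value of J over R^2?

J(u,v) separates as P(u) + Q(v) + 3, so its minimum is min P + min Q + 3.
P'(u) = 24(u - 4)(u - 1)(u + 1) vanishes at u ∈ {-1, 1, 4}; Q'(v) = 12(v - 4)(v + 1)(v + 2) vanishes at v ∈ {-2, -1, 4}.
Local minima of P (where P''>0): P(-1)=-70, P(4)=-320. Local minima of Q: Q(-2)=32, Q(4)=-832.
So the global minimum of J is P(4) + Q(4) + 3 = -320 − 832 + 3 = -1149, attained at (4, 4).

-1149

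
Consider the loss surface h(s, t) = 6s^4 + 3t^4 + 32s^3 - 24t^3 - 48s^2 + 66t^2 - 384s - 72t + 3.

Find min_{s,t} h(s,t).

h(s,t) separates as P(s) + Q(t) + 3, so its minimum is min P + min Q + 3.
P'(s) = 24(s - 2)(s + 2)(s + 4) vanishes at s ∈ {-4, -2, 2}; Q'(t) = 12(t - 3)(t - 2)(t - 1) vanishes at t ∈ {1, 2, 3}.
Local minima of P (where P''>0): P(-4)=256, P(2)=-608. Local minima of Q: Q(1)=-27, Q(3)=-27.
So the global minimum of h is P(2) + Q(1) + 3 = -608 − 27 + 3 = -632, attained at (2, 1).

-632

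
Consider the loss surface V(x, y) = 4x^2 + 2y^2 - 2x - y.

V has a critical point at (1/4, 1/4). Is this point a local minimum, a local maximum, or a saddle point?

local minimum

The Hessian of V is constant: H = [[8, 0], [0, 4]].
det(H) = 8·4 − 0² = 32.
det(H) > 0 and tr(H) = 12 > 0, so H is positive definite and the point is a local minimum.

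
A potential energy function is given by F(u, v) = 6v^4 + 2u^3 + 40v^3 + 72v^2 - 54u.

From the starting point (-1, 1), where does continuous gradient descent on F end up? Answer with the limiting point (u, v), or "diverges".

(3, 0)

F is separable, so gradient descent decouples: u follows -∂F/∂u, v follows -∂F/∂v.
∂F/∂u = 6(u - 3)(u + 3); at u=-1 this is -48, so u increases.
∂F/∂v = 24v(v + 2)(v + 3); at v=1 this is 288, so v decreases.
u converges to its nearest critical value 3 (a local min of the u-part); v converges to 0. The iterate converges to (3, 0).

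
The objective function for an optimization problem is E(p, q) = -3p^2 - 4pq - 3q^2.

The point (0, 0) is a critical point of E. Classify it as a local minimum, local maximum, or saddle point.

The Hessian of E is constant: H = [[-6, -4], [-4, -6]].
det(H) = (-6)·(-6) − (-4)² = 20.
det(H) > 0 and tr(H) = -12 < 0, so H is negative definite and the point is a local maximum.

local maximum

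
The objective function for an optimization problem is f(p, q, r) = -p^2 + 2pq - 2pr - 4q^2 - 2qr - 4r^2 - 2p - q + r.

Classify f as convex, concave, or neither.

f is quadratic, so its Hessian is the constant matrix H = [[-2, 2, -2], [2, -8, -2], [-2, -2, -8]].
Leading principal minors: -2, 12, -40.
Signs alternate −, +, − ⇒ H ≺ 0 ⇒ concave.

concave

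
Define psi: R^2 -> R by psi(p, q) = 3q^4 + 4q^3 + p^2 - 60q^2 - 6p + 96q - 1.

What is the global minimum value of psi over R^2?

psi(p,q) separates as A(p) + B(q) − 1, so its minimum is min A + min B − 1.
A'(p) = 2p - 6 vanishes at p ∈ {3}; B'(q) = 12(q - 2)(q - 1)(q + 4) vanishes at q ∈ {-4, 1, 2}.
Local minima of A (where A''>0): A(3)=-9. Local minima of B: B(-4)=-832, B(2)=32.
So the global minimum of psi is A(3) + B(-4) − 1 = -9 − 832 − 1 = -842, attained at (3, -4).

-842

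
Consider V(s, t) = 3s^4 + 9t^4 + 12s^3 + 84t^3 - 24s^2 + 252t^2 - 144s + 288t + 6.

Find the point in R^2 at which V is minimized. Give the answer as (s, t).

V(s,t) separates as P(s) + Q(t) + 6, so its minimum is min P + min Q + 6.
P'(s) = 12(s - 2)(s + 2)(s + 3) vanishes at s ∈ {-3, -2, 2}; Q'(t) = 36(t + 1)(t + 2)(t + 4) vanishes at t ∈ {-4, -2, -1}.
Local minima of P (where P''>0): P(-3)=135, P(2)=-240. Local minima of Q: Q(-4)=-192, Q(-1)=-111.
So the global minimum of V is P(2) + Q(-4) + 6 = -240 − 192 + 6 = -426, attained at (2, -4).

(2, -4)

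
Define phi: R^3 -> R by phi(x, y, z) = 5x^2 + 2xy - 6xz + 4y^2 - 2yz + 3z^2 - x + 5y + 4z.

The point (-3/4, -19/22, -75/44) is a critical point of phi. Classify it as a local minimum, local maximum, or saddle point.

The Hessian is constant: H = [[10, 2, -6], [2, 8, -2], [-6, -2, 6]].
Leading principal minors: Δ₁ = 10, Δ₂ = 76, Δ₃ = 176.
All leading minors are positive, so H is positive definite: a local minimum.

local minimum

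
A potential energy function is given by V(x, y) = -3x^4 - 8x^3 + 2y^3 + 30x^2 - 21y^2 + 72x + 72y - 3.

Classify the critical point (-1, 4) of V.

The mixed partial ∂²V/∂x∂y is 0, so the Hessian at any point is diag(V_xx, V_yy) = diag(12(-3x^2 - 4x + 5), 6(2y - 7)).
At (-1, 4): H = diag(72, 6).
Both eigenvalues are positive, so H is positive definite: a local minimum.

local minimum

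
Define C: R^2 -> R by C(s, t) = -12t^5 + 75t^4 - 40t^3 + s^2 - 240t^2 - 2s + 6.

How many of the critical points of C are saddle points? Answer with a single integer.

C separates as a function of s plus a function of t, so ∇C=0 decouples.
∂C/∂s = 2(s - 1) = 0 at s ∈ {1}; ∂C/∂t = -60t(t - 4)(t - 2)(t + 1) = 0 at t ∈ {-1, 0, 2, 4}.
The Hessian is diagonal: diag(C_ss, C_tt). Second derivatives: C_ss(1)=2; C_tt(-1)=900, C_tt(0)=-480, C_tt(2)=720, C_tt(4)=-2400.
Saddle points occur where the two diagonal entries have opposite signs: (1, 0), (1, 4). Count: 2.

2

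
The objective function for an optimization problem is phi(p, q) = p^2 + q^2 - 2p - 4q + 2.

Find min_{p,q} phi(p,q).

phi(p,q) separates as A(p) + B(q) + 2, so its minimum is min A + min B + 2.
A'(p) = 2p - 2 vanishes at p ∈ {1}; B'(q) = 2q - 4 vanishes at q ∈ {2}.
Local minima of A (where A''>0): A(1)=-1. Local minima of B: B(2)=-4.
So the global minimum of phi is A(1) + B(2) + 2 = -1 − 4 + 2 = -3, attained at (1, 2).

-3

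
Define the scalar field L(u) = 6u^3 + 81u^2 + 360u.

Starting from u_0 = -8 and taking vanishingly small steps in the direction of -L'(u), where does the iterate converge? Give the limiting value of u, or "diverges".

diverges

L'(u) = 18(u + 4)(u + 5), so L'(-8) = 216.
Gradient descent moves in the -L' direction, i.e. u is decreasing.
There is no critical point below u=-8, and L' keeps the same sign, so the iterate runs off to −∞.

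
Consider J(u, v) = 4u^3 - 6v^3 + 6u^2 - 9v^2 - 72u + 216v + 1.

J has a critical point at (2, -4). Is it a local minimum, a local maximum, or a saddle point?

local minimum

The mixed partial ∂²J/∂u∂v is 0, so the Hessian at any point is diag(J_uu, J_vv) = diag(12(2u + 1), -18(2v + 1)).
At (2, -4): H = diag(60, 126).
Both eigenvalues are positive, so H is positive definite: a local minimum.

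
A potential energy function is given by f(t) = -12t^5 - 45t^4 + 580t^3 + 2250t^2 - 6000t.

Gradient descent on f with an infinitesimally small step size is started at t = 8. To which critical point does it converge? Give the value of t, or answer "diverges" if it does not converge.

diverges

f'(t) = -60(t - 5)(t - 1)(t + 4)(t + 5), so f'(8) = -196560.
Gradient descent moves in the -f' direction, i.e. t is increasing.
There is no critical point above t=8, and f' keeps the same sign, so the iterate runs off to +∞.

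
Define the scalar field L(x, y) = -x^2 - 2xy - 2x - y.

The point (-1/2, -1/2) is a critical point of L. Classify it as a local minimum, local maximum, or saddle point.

The Hessian of L is constant: H = [[-2, -2], [-2, 0]].
det(H) = (-2)·0 − (-2)² = -4.
Since det(H) < 0, H is indefinite and the critical point is a saddle point.

saddle point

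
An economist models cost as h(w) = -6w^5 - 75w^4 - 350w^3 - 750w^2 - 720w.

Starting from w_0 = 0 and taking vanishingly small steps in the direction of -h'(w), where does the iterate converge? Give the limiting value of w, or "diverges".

diverges

h'(w) = -30(w + 1)(w + 2)(w + 3)(w + 4), so h'(0) = -720.
Gradient descent moves in the -h' direction, i.e. w is increasing.
There is no critical point above w=0, and h' keeps the same sign, so the iterate runs off to +∞.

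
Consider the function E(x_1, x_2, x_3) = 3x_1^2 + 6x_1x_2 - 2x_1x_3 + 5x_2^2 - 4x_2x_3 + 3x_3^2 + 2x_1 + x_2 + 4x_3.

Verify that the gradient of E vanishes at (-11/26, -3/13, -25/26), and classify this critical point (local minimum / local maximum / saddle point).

∇E = (6x_1 + 6x_2 - 2x_3 + 2, 6x_1 + 10x_2 - 4x_3 + 1, -2x_1 - 4x_2 + 6x_3 + 4); substituting (-11/26, -3/13, -25/26) gives ∇E = (0, 0, 0), so (-11/26, -3/13, -25/26) is indeed a critical point.
The Hessian is constant: H = [[6, 6, -2], [6, 10, -4], [-2, -4, 6]].
Leading principal minors: Δ₁ = 6, Δ₂ = 24, Δ₃ = 104.
All leading minors are positive, so H is positive definite: a local minimum.

local minimum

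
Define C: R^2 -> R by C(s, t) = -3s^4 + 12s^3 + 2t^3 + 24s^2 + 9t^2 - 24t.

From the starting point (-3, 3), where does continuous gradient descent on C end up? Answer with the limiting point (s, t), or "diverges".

C is separable, so gradient descent decouples: s follows -∂C/∂s, t follows -∂C/∂t.
∂C/∂s = -12s(s - 4)(s + 1); at s=-3 this is 504, so s decreases.
∂C/∂t = 6(t - 1)(t + 4); at t=3 this is 84, so t decreases.
The s-coordinate has no critical point in that direction and runs off to infinity.

diverges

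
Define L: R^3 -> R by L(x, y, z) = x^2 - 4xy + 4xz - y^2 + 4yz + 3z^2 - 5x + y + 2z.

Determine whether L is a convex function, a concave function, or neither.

L is quadratic, so its Hessian is the constant matrix H = [[2, -4, 4], [-4, -2, 4], [4, 4, 6]].
Leading principal minors: 2, -20, -248.
Neither pattern holds ⇒ H is indefinite ⇒ neither convex nor concave.

neither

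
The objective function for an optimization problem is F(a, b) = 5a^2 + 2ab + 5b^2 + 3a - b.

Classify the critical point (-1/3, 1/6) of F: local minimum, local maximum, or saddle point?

local minimum

The Hessian of F is constant: H = [[10, 2], [2, 10]].
det(H) = 10·10 − 2² = 96.
det(H) > 0 and tr(H) = 20 > 0, so H is positive definite and the point is a local minimum.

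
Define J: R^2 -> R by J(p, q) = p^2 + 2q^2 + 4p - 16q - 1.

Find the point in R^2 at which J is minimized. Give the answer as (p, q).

J(p,q) separates as A(p) + B(q) − 1, so its minimum is min A + min B − 1.
A'(p) = 2p + 4 vanishes at p ∈ {-2}; B'(q) = 4q - 16 vanishes at q ∈ {4}.
Local minima of A (where A''>0): A(-2)=-4. Local minima of B: B(4)=-32.
So the global minimum of J is A(-2) + B(4) − 1 = -4 − 32 − 1 = -37, attained at (-2, 4).

(-2, 4)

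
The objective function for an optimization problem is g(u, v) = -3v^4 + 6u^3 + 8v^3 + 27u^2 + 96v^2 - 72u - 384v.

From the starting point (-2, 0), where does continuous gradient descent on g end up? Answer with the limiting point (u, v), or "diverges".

(1, 2)

g is separable, so gradient descent decouples: u follows -∂g/∂u, v follows -∂g/∂v.
∂g/∂u = 18(u - 1)(u + 4); at u=-2 this is -108, so u increases.
∂g/∂v = -12(v - 4)(v - 2)(v + 4); at v=0 this is -384, so v increases.
u converges to its nearest critical value 1 (a local min of the u-part); v converges to 2. The iterate converges to (1, 2).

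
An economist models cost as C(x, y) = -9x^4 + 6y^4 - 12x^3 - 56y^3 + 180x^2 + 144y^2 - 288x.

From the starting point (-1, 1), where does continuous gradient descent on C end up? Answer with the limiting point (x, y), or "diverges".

(1, 0)

C is separable, so gradient descent decouples: x follows -∂C/∂x, y follows -∂C/∂y.
∂C/∂x = -36(x - 2)(x - 1)(x + 4); at x=-1 this is -648, so x increases.
∂C/∂y = 24y(y - 4)(y - 3); at y=1 this is 144, so y decreases.
x converges to its nearest critical value 1 (a local min of the x-part); y converges to 0. The iterate converges to (1, 0).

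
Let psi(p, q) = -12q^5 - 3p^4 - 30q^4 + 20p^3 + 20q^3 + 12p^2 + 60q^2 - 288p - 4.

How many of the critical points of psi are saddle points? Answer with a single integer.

6

psi separates as a function of p plus a function of q, so ∇psi=0 decouples.
∂psi/∂p = -12(p - 4)(p - 3)(p + 2) = 0 at p ∈ {-2, 3, 4}; ∂psi/∂q = -60q(q - 1)(q + 1)(q + 2) = 0 at q ∈ {-2, -1, 0, 1}.
The Hessian is diagonal: diag(psi_pp, psi_qq). Second derivatives: psi_pp(-2)=-360, psi_pp(3)=60, psi_pp(4)=-72; psi_qq(-2)=360, psi_qq(-1)=-120, psi_qq(0)=120, psi_qq(1)=-360.
Saddle points occur where the two diagonal entries have opposite signs: (-2, -2), (-2, 0), (3, -1), (3, 1), (4, -2), (4, 0). Count: 6.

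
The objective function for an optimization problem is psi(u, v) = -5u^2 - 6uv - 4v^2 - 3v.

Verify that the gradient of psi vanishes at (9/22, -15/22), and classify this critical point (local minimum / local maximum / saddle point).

∇psi = (-10u - 6v, -6u - 8v - 3); substituting (9/22, -15/22) gives ∇psi = (0, 0), so (9/22, -15/22) is indeed a critical point.
The Hessian of psi is constant: H = [[-10, -6], [-6, -8]].
det(H) = (-10)·(-8) − (-6)² = 44.
det(H) > 0 and tr(H) = -18 < 0, so H is negative definite and the point is a local maximum.

local maximum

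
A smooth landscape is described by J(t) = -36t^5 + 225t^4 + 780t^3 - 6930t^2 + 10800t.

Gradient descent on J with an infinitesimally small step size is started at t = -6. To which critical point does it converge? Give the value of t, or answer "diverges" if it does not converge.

-4

J'(t) = -180(t - 5)(t - 3)(t - 1)(t + 4), so J'(-6) = -249480.
Gradient descent moves in the -J' direction, i.e. t is increasing.
The nearest critical point in that direction is t = -4, where J'' = 56700 > 0 (a local minimum). The iterate converges there.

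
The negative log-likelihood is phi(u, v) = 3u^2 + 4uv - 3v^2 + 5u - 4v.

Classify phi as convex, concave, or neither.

neither

phi is quadratic, so its Hessian is the constant matrix H = [[6, 4], [4, -6]].
det(H) = -52, tr(H) = 0.
det(H) < 0, so H is indefinite: neither convex nor concave.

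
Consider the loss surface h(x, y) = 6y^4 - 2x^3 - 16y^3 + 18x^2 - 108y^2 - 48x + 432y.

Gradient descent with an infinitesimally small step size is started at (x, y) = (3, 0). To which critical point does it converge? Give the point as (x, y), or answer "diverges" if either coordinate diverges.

h is separable, so gradient descent decouples: x follows -∂h/∂x, y follows -∂h/∂y.
∂h/∂x = -6(x - 4)(x - 2); at x=3 this is 6, so x decreases.
∂h/∂y = 24(y - 3)(y - 2)(y + 3); at y=0 this is 432, so y decreases.
x converges to its nearest critical value 2 (a local min of the x-part); y converges to -3. The iterate converges to (2, -3).

(2, -3)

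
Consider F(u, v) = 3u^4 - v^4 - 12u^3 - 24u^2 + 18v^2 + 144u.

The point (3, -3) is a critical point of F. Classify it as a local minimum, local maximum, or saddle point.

The mixed partial ∂²F/∂u∂v is 0, so the Hessian at any point is diag(F_uu, F_vv) = diag(12(3u^2 - 6u - 4), 12(-v^2 + 3)).
At (3, -3): H = diag(60, -72).
The eigenvalues have opposite signs, so H is indefinite: a saddle point.

saddle point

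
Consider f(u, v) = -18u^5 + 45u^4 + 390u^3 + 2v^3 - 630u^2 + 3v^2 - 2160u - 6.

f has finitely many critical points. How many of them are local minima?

f separates as a function of u plus a function of v, so ∇f=0 decouples.
∂f/∂u = -90(u - 4)(u - 2)(u + 1)(u + 3) = 0 at u ∈ {-3, -1, 2, 4}; ∂f/∂v = 6v(v + 1) = 0 at v ∈ {-1, 0}.
The Hessian is diagonal: diag(f_uu, f_vv). Second derivatives: f_uu(-3)=6300, f_uu(-1)=-2700, f_uu(2)=2700, f_uu(4)=-6300; f_vv(-1)=-6, f_vv(0)=6.
Local minima occur where both diagonal entries positive: (-3, 0), (2, 0). Count: 2.

2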